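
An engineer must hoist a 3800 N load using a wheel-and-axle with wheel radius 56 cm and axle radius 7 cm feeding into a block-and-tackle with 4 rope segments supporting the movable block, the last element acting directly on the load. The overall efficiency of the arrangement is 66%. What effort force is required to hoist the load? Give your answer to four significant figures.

Wheel-and-axle MA = R/r = 56/7 = 8.
Block-and-tackle MA = number of supporting rope parts = 4.
Combined ideal MA = 8 × 4 = 32.
Actual MA = 32 × 0.66 = 21.12.
Effort = load / actual MA = 3800 / 21.12 = 179.92 N.

179.9 N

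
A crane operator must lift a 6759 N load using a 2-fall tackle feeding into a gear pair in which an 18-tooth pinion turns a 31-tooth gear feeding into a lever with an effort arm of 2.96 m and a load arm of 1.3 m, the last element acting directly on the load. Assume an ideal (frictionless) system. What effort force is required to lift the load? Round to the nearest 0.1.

861.8 N

Block-and-tackle MA = number of supporting rope parts = 2.
Gear pair MA = 31/18 = 1.7222.
Lever MA = effort arm / load arm = 2.96/1.3 = 2.2769.
Combined ideal MA = 2 × 1.7222 × 2.2769 = 7.8427.
Effort = load / MA = 6759 / 7.8427 = 861.82 N.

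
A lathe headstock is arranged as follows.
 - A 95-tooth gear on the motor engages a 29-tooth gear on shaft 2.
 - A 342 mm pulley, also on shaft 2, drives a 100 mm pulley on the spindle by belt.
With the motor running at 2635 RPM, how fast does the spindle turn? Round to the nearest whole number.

Gear mesh: ratio = 29/95 = 0.30526, so shaft 2 turns at 2635 / 0.30526 = 8631.9 RPM.
Belt: ratio = 100/342 = 0.2924, so the spindle turns at 8631.9 / 0.2924 = 29521 RPM.

29521 RPM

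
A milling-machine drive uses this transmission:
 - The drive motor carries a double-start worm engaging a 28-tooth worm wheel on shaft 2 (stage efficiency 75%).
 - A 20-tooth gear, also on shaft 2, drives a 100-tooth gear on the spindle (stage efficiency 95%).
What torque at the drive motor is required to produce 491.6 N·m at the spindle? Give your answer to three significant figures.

Overall ratio R = 14 × 5 = 70; overall efficiency η = 0.75 × 0.95 = 0.7125.
Input torque = output torque / (R × η) = 491.6 / (70 × 0.7125) = 9.8566 N·m.

9.86 N·m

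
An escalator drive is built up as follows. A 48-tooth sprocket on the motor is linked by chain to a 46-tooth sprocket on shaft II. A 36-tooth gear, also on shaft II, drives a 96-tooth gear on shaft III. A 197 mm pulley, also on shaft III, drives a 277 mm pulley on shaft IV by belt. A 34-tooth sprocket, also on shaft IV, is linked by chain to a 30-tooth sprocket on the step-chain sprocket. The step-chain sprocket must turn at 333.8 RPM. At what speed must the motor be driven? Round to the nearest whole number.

1058 RPM

Overall ratio R = 0.95833 × 2.6667 × 1.4061 × 0.88235 = 3.1706.
Required input speed = output speed × R = 333.8 × 3.1706 = 1058.3 RPM.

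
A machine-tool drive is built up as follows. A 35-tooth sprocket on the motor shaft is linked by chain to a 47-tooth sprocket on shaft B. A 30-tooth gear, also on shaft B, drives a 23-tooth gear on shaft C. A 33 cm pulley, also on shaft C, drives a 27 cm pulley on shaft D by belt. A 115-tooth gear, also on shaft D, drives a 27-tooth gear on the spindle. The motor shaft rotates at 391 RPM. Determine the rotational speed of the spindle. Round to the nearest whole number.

1977 RPM

the motor shaft → shaft B (chain, 47/35): 391 ÷ 1.3429 = 291.17 RPM
shaft B → shaft C (gear mesh, 23/30): 291.17 ÷ 0.76667 = 379.79 RPM
shaft C → shaft D (belt, 27/33): 379.79 ÷ 0.81818 = 464.18 RPM
shaft D → the spindle (gear mesh, 27/115): 464.18 ÷ 0.23478 = 1977.1 RPM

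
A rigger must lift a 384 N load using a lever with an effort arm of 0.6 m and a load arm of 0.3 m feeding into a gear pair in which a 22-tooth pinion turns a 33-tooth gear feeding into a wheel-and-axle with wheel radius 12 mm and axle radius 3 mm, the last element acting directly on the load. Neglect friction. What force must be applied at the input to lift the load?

Lever MA = effort arm / load arm = 0.6/0.3 = 2.
Gear pair MA = 33/22 = 1.5.
Wheel-and-axle MA = R/r = 12/3 = 4.
Combined ideal MA = 2 × 1.5 × 4 = 12.
Effort = load / MA = 384 / 12 = 32 N.

32 N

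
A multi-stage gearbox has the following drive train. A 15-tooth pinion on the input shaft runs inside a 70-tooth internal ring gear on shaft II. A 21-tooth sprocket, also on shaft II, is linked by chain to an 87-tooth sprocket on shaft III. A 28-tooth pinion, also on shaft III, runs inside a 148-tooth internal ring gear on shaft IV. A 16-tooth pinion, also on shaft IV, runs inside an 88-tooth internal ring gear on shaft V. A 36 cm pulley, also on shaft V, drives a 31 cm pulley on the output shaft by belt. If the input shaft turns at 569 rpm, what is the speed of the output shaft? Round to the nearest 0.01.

Internal gear: ratio = 70/15 = 4.6667, so shaft II turns at 569 / 4.6667 = 121.93 rpm.
Chain: ratio = 87/21 = 4.1429, so shaft III turns at 121.93 / 4.1429 = 29.431 rpm.
Internal gear: ratio = 148/28 = 5.2857, so shaft IV turns at 29.431 / 5.2857 = 5.568 rpm.
Internal gear: ratio = 88/16 = 5.5, so shaft V turns at 5.568 / 5.5 = 1.0124 rpm.
Belt: ratio = 31/36 = 0.86111, so the output shaft turns at 1.0124 / 0.86111 = 1.1757 rpm.

1.18 rpm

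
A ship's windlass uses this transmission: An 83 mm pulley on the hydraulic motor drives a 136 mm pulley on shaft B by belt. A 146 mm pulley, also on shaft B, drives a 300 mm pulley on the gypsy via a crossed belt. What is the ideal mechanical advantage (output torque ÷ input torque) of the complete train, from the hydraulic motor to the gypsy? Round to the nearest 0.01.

Each stage contributes driven/driver: belt 136/83 = 1.6386, belt 300/146 = 2.0548.
Overall: 1.6386 × 2.0548 = 3.3669.

3.37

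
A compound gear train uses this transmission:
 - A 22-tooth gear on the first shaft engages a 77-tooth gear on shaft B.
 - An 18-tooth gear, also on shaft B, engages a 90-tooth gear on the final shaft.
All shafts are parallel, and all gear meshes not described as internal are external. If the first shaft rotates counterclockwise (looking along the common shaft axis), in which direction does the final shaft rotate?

the first shaft → shaft B: external mesh, 1 reversal → CW.
shaft B → the final shaft: external mesh, 1 reversal → CCW.
2 reversals in total — an even number — so the final shaft turns the same way as the first shaft.

counterclockwise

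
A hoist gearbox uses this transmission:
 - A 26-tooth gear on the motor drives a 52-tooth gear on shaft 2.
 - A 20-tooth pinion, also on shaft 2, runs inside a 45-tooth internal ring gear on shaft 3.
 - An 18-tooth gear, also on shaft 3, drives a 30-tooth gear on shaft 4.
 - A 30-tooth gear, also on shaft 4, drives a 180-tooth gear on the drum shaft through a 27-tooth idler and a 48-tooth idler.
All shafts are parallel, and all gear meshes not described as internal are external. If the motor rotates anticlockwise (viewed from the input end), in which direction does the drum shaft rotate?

the motor → shaft 2: external mesh, 1 reversal → CW.
shaft 2 → shaft 3: internal mesh, same direction → CW.
shaft 3 → shaft 4: external mesh, 1 reversal → CCW.
shaft 4 → the drum shaft: driver → idler → idler → driven is 3 external meshes, 3 reversals → CW.
5 reversals in total — an odd number — so the drum shaft turns opposite to the motor.

clockwise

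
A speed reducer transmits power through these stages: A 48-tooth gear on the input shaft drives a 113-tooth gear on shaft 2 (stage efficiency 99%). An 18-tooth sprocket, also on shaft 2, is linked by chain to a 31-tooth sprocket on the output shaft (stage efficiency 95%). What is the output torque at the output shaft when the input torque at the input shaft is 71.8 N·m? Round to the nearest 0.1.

gear mesh 113/48 = 2.3542 → τ = 71.8·2.3542·0.99 = 167.34 N·m
chain 31/18 = 1.7222 → τ = 167.34·1.7222·0.95 = 273.78 N·m

273.8 N·m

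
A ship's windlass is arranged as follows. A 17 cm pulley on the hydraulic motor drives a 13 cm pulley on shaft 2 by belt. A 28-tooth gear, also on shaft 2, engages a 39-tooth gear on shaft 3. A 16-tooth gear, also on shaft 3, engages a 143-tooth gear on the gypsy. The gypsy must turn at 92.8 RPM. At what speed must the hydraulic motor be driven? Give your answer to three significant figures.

883 RPM

Overall ratio R = 0.76471 × 1.3929 × 8.9375 = 9.5196.
Required input speed = output speed × R = 92.8 × 9.5196 = 883.42 RPM.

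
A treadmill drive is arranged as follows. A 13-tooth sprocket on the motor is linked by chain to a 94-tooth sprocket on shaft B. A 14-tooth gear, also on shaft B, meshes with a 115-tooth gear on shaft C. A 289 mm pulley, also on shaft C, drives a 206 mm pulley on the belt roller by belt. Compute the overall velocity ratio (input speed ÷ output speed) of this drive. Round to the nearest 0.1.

Each stage contributes driven/driver: chain 94/13 = 7.2308, gear mesh 115/14 = 8.2143, belt 206/289 = 0.7128.
Overall: 7.2308 × 8.2143 × 0.7128 = 42.337.

42.3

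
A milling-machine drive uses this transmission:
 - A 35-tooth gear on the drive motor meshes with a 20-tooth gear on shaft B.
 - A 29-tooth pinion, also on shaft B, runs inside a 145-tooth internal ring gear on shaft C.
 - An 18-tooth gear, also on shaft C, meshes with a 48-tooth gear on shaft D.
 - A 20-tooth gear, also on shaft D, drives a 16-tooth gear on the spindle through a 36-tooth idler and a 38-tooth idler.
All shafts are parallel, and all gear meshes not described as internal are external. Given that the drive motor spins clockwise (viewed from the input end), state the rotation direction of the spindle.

the drive motor → shaft B: external mesh, 1 reversal → CCW.
shaft B → shaft C: internal mesh, same direction → CCW.
shaft C → shaft D: external mesh, 1 reversal → CW.
shaft D → the spindle: driver → idler → idler → driven is 3 external meshes, 3 reversals → CCW.
5 reversals in total — an odd number — so the spindle turns opposite to the drive motor.

counterclockwise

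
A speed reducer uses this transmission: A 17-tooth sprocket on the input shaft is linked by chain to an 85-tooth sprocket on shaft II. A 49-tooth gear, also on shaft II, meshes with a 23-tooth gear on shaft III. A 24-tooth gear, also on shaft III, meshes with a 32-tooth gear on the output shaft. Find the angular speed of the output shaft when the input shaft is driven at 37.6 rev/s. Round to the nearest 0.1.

chain 85/17 = 5 → 37.6/5 = 7.52 rev/s
gear mesh 23/49 = 0.46939 → 7.52/0.46939 = 16.021 rev/s
gear mesh 32/24 = 1.3333 → 16.021/1.3333 = 12.016 rev/s

12.0 rev/s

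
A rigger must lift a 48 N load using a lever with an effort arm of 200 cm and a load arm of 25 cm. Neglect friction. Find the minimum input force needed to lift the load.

6 N

Lever MA = effort arm / load arm = 200/25 = 8.
Effort = load / MA = 48 / 8 = 6 N.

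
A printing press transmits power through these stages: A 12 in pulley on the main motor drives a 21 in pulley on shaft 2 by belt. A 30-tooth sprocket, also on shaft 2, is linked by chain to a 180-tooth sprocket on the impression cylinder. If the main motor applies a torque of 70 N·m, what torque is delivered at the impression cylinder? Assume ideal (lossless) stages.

735 N·m

belt 21/12 = 1.75 → τ = 70·1.75 = 122.5 N·m
chain 180/30 = 6 → τ = 122.5·6 = 735 N·m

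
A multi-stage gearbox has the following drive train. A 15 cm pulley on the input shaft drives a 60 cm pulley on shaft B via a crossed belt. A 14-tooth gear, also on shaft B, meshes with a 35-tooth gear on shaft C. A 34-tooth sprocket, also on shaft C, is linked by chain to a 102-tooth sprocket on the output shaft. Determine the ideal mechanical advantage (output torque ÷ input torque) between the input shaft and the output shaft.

Each stage contributes driven/driver: belt 60/15 = 4, gear mesh 35/14 = 2.5, chain 102/34 = 3.
Overall: 4 × 2.5 × 3 = 30.

30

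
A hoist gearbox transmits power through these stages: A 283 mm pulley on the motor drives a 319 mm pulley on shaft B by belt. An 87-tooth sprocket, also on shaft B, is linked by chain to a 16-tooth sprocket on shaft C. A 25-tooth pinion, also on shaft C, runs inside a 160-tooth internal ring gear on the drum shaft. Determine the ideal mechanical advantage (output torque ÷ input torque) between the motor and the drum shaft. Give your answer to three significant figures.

Each stage contributes driven/driver: belt 319/283 = 1.1272, chain 16/87 = 0.18391, internal gear 160/25 = 6.4.
Overall: 1.1272 × 0.18391 × 6.4 = 1.3267.

1.33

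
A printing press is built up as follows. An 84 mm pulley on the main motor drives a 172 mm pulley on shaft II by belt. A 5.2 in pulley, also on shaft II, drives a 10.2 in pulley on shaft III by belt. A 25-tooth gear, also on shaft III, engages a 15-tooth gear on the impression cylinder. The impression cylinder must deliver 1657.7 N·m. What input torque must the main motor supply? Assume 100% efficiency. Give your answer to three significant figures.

Overall ratio R = 2.0476 × 1.9615 × 0.6 = 2.4099.
Input torque = output torque / R = 1657.7 / 2.4099 = 687.87 N·m.

688 N·m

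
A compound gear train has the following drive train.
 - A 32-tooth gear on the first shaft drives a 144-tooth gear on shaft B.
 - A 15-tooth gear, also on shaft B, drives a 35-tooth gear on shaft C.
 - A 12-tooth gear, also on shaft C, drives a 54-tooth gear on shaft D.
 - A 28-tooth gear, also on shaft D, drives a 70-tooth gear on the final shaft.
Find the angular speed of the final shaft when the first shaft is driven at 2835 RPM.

the first shaft → shaft B (gear mesh, 144/32): 2835 ÷ 4.5 = 630 RPM
shaft B → shaft C (gear mesh, 35/15): 630 ÷ 2.3333 = 270 RPM
shaft C → shaft D (gear mesh, 54/12): 270 ÷ 4.5 = 60 RPM
shaft D → the final shaft (gear mesh, 70/28): 60 ÷ 2.5 = 24 RPM

24 RPM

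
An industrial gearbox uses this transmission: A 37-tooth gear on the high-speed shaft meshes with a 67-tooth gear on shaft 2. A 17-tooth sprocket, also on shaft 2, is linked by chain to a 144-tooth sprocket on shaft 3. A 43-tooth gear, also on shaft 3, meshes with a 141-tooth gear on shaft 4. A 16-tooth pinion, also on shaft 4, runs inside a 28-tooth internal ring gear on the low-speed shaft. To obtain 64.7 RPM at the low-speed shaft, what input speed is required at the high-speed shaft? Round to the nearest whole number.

5695 RPM

Overall ratio R = 1.8108 × 8.4706 × 3.2791 × 1.75 = 88.019.
Required input speed = output speed × R = 64.7 × 88.019 = 5694.8 RPM.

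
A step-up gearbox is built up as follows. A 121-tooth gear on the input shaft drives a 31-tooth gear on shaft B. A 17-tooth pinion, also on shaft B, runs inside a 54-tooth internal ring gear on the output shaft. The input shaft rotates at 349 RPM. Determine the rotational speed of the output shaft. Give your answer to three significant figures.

Gear mesh: ratio = 31/121 = 0.2562, so shaft B turns at 349 / 0.2562 = 1362.2 RPM.
Internal gear: ratio = 54/17 = 3.1765, so the output shaft turns at 1362.2 / 3.1765 = 428.85 RPM.

429 RPM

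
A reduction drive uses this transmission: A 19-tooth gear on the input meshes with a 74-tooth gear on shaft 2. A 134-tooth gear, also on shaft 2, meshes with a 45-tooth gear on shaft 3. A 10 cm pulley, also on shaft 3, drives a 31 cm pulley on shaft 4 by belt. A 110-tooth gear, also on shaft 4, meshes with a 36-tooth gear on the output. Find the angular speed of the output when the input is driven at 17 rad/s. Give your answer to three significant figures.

the input → shaft 2 (gear mesh, 74/19): 17 ÷ 3.8947 = 4.3649 rad/s
shaft 2 → shaft 3 (gear mesh, 45/134): 4.3649 ÷ 0.33582 = 12.998 rad/s
shaft 3 → shaft 4 (belt, 31/10): 12.998 ÷ 3.1 = 4.1928 rad/s
shaft 4 → the output (gear mesh, 36/110): 4.1928 ÷ 0.32727 = 12.811 rad/s

12.8 rad/s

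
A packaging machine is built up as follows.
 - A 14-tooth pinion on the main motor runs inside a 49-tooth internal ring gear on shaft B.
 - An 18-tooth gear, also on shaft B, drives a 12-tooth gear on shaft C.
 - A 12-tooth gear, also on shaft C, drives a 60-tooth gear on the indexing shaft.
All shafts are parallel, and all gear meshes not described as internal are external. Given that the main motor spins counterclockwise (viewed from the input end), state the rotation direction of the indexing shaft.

counterclockwise

the main motor → shaft B: internal mesh, same direction → CCW.
shaft B → shaft C: external mesh, 1 reversal → CW.
shaft C → the indexing shaft: external mesh, 1 reversal → CCW.
2 reversals in total — an even number — so the indexing shaft turns the same way as the main motor.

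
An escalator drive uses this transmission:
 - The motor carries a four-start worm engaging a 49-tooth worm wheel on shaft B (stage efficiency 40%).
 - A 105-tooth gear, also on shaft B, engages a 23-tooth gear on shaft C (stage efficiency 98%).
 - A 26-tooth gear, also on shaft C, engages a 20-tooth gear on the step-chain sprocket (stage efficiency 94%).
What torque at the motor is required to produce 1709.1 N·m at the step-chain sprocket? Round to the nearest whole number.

2247 N·m

Overall ratio R = 12.25 × 0.21905 × 0.76923 = 2.0641; overall efficiency η = 0.40 × 0.98 × 0.94 = 0.3685.
Input torque = output torque / (R × η) = 1709.1 / (2.0641 × 0.3685) = 2247.1 N·m.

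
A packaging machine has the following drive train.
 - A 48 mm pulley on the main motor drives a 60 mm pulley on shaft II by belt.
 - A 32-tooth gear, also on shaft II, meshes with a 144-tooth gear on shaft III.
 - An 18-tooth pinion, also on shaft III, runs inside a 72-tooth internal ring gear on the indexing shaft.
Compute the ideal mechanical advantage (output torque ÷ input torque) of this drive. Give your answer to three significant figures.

22.5

Each stage contributes driven/driver: belt 60/48 = 1.25, gear mesh 144/32 = 4.5, internal gear 72/18 = 4.
Overall: 1.25 × 4.5 × 4 = 22.5.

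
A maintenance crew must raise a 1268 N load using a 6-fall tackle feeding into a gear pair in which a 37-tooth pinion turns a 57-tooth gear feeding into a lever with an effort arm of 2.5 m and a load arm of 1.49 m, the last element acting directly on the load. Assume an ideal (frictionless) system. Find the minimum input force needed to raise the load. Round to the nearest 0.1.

81.8 N

Block-and-tackle MA = number of supporting rope parts = 6.
Gear pair MA = 57/37 = 1.5405.
Lever MA = effort arm / load arm = 2.5/1.49 = 1.6779.
Combined ideal MA = 6 × 1.5405 × 1.6779 = 15.509.
Effort = load / MA = 1268 / 15.509 = 81.76 N.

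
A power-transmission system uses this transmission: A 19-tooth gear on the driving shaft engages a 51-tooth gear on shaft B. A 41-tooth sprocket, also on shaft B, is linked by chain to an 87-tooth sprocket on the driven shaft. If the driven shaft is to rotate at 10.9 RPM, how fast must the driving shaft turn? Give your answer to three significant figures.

62.1 RPM

Overall ratio R = 2.6842 × 2.122 = 5.6958.
Required input speed = output speed × R = 10.9 × 5.6958 = 62.084 RPM.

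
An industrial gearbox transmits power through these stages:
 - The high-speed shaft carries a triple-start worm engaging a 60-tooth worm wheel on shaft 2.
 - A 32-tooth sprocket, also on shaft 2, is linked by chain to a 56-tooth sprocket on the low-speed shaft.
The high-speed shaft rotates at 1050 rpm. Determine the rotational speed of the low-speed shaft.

30 rpm

worm 60/3 = 20 → 1050/20 = 52.5 rpm
chain 56/32 = 1.75 → 52.5/1.75 = 30 rpm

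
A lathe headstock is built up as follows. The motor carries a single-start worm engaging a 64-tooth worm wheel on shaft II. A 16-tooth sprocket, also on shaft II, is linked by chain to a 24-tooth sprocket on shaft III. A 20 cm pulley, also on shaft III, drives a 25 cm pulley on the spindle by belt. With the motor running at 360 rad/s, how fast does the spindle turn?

the motor → shaft II (worm, 64/1): 360 ÷ 64 = 5.625 rad/s
shaft II → shaft III (chain, 24/16): 5.625 ÷ 1.5 = 3.75 rad/s
shaft III → the spindle (belt, 25/20): 3.75 ÷ 1.25 = 3 rad/s

3 rad/s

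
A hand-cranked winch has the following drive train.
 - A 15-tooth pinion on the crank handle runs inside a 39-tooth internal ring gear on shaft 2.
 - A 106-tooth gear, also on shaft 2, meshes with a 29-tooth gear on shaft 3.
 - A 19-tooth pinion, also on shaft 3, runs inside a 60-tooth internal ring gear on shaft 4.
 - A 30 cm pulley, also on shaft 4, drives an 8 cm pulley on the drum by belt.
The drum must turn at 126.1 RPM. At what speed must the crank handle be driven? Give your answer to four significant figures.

Overall ratio R = 2.6 × 0.27358 × 3.1579 × 0.26667 = 0.59901.
Required input speed = output speed × R = 126.1 × 0.59901 = 75.535 RPM.

75.53 RPM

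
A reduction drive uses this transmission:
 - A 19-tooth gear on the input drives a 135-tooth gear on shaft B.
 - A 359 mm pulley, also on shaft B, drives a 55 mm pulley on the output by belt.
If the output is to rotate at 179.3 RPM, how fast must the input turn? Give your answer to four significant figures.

195.2 RPM

Overall ratio R = 7.1053 × 0.1532 = 1.0886.
Required input speed = output speed × R = 179.3 × 1.0886 = 195.18 RPM.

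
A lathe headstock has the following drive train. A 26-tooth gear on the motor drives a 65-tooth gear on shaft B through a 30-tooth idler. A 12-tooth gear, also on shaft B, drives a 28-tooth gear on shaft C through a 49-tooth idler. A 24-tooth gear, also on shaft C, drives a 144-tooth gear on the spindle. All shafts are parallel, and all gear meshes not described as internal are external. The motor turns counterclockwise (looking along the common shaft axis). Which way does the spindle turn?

clockwise

the motor → shaft B: driver → idler → driven is 2 external meshes, 2 reversals → CCW.
shaft B → shaft C: driver → idler → driven is 2 external meshes, 2 reversals → CCW.
shaft C → the spindle: external mesh, 1 reversal → CW.
5 reversals in total — an odd number — so the spindle turns opposite to the motor.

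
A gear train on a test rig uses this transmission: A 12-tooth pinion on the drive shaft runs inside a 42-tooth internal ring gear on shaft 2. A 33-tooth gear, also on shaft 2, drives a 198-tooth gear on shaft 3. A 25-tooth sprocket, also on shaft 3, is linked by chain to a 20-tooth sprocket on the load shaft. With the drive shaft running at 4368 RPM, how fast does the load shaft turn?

the drive shaft → shaft 2 (internal gear, 42/12): 4368 ÷ 3.5 = 1248 RPM
shaft 2 → shaft 3 (gear mesh, 198/33): 1248 ÷ 6 = 208 RPM
shaft 3 → the load shaft (chain, 20/25): 208 ÷ 0.8 = 260 RPM

260 RPM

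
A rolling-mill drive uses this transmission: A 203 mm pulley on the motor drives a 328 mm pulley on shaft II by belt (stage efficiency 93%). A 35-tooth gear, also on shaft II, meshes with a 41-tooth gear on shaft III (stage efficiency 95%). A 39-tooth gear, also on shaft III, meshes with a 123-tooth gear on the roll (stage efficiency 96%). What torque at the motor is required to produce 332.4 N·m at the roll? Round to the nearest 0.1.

Overall ratio R = 1.6158 × 1.1714 × 3.1538 = 5.9694; overall efficiency η = 0.93 × 0.95 × 0.96 = 0.8482.
Input torque = output torque / (R × η) = 332.4 / (5.9694 × 0.8482) = 65.652 N·m.

65.7 N·m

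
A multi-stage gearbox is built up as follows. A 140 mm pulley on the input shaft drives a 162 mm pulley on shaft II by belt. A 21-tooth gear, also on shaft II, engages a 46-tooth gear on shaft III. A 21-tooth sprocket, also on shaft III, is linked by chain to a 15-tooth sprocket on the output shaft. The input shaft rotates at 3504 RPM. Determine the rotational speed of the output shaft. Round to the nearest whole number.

the input shaft → shaft II (belt, 162/140): 3504 ÷ 1.1571 = 3028.1 RPM
shaft II → shaft III (gear mesh, 46/21): 3028.1 ÷ 2.1905 = 1382.4 RPM
shaft III → the output shaft (chain, 15/21): 1382.4 ÷ 0.71429 = 1935.4 RPM

1935 RPM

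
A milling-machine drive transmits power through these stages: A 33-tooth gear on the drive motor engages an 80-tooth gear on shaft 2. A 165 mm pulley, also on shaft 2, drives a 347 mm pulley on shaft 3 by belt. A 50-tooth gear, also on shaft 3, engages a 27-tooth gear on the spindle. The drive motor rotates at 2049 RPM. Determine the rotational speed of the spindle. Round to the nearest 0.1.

Gear mesh: ratio = 80/33 = 2.4242, so shaft 2 turns at 2049 / 2.4242 = 845.21 RPM.
Belt: ratio = 347/165 = 2.103, so shaft 3 turns at 845.21 / 2.103 = 401.9 RPM.
Gear mesh: ratio = 27/50 = 0.54, so the spindle turns at 401.9 / 0.54 = 744.26 RPM.

744.3 RPM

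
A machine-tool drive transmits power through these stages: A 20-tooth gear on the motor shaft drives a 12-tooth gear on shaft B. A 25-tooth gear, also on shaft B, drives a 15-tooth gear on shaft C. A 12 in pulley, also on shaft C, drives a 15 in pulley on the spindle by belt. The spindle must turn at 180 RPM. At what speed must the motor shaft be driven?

Overall ratio R = 0.6 × 0.6 × 1.25 = 0.45.
Required input speed = output speed × R = 180 × 0.45 = 81 RPM.

81 RPM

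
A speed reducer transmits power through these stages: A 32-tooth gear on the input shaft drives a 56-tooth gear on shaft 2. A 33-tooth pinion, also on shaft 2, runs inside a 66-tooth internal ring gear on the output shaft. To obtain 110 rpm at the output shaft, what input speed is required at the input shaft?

Overall ratio R = 1.75 × 2 = 3.5.
Required input speed = output speed × R = 110 × 3.5 = 385 rpm.

385 rpm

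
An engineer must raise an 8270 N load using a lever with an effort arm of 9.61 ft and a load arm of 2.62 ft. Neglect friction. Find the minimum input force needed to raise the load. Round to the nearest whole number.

Lever MA = effort arm / load arm = 9.61/2.62 = 3.6679.
Effort = load / MA = 8270 / 3.6679 = 2254.7 N.

2255 N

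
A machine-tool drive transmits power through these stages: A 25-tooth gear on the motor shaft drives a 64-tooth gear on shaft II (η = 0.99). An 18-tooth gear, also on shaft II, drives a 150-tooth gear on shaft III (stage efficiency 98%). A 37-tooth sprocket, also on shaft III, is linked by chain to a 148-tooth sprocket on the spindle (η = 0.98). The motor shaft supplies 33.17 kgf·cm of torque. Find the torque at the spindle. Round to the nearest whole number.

gear mesh 64/25 = 2.56 → τ = 33.17·2.56·0.99 = 84.066 kgf·cm
gear mesh 150/18 = 8.3333 → τ = 84.066·8.3333·0.98 = 686.54 kgf·cm
chain 148/37 = 4 → τ = 686.54·4·0.98 = 2691.2 kgf·cm

2691 kgf·cm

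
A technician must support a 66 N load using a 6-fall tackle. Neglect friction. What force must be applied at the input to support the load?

Block-and-tackle MA = number of supporting rope parts = 6.
Effort = load / MA = 66 / 6 = 11 N.

11 N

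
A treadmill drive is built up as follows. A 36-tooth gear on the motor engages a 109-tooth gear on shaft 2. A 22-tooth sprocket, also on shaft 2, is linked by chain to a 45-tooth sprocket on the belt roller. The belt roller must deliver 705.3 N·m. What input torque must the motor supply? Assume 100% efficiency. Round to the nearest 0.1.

Overall ratio R = 3.0278 × 2.0455 = 6.1932.
Input torque = output torque / R = 705.3 / 6.1932 = 113.88 N·m.

113.9 N·m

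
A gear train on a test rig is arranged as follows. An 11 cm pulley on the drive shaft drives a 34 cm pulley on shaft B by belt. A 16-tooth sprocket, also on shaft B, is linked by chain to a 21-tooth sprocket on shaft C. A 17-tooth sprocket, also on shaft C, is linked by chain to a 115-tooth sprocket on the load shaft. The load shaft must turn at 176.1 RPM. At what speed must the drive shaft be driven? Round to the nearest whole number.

4833 RPM

Overall ratio R = 3.0909 × 1.3125 × 6.7647 = 27.443.
Required input speed = output speed × R = 176.1 × 27.443 = 4832.7 RPM.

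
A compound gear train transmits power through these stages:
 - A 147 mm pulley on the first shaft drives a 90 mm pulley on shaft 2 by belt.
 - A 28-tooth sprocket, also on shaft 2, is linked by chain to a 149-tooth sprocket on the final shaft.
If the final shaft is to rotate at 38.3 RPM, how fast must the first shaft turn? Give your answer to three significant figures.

Overall ratio R = 0.61224 × 5.3214 = 3.258.
Required input speed = output speed × R = 38.3 × 3.258 = 124.78 RPM.

125 RPM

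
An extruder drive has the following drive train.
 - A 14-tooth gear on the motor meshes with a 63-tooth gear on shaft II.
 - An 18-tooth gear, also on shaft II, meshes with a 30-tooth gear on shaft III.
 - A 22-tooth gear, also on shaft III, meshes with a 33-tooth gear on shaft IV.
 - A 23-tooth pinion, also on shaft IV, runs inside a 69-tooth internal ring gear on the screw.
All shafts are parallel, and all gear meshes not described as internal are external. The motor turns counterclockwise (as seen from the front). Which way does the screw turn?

the motor → shaft II: external mesh, 1 reversal → CW.
shaft II → shaft III: external mesh, 1 reversal → CCW.
shaft III → shaft IV: external mesh, 1 reversal → CW.
shaft IV → the screw: internal mesh, same direction → CW.
3 reversals in total — an odd number — so the screw turns opposite to the motor.

clockwise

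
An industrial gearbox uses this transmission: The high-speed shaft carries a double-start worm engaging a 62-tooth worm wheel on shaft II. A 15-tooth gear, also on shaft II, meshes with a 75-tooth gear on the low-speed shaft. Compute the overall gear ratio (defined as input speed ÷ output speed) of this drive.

Each stage contributes driven/driver: worm 62/2 = 31, gear mesh 75/15 = 5.
Overall: 31 × 5 = 155.

155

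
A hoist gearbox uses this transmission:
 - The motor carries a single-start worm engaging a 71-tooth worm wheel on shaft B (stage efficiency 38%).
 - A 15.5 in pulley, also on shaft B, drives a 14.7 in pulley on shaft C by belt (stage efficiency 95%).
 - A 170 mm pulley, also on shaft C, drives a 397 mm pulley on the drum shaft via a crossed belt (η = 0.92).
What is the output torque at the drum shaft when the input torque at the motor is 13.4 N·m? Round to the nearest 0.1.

After the worm (71/1): 13.4 × 71 × 0.38 = 361.53 N·m
After the belt (14.7/15.5): 361.53 × 0.94839 × 0.95 = 325.73 N·m
After the belt (397/170): 325.73 × 2.3353 × 0.92 = 699.82 N·m

699.8 N·m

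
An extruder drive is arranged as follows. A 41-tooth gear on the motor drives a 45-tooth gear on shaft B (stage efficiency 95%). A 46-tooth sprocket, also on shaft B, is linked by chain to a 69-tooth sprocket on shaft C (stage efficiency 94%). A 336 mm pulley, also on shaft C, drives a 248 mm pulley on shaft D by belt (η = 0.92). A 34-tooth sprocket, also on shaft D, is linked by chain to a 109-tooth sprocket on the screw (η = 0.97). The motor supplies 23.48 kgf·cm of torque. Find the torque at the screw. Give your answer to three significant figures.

72.9 kgf·cm

After the gear mesh (45/41): 23.48 × 1.0976 × 0.95 = 24.482 kgf·cm
After the chain (69/46): 24.482 × 1.5 × 0.94 = 34.52 kgf·cm
After the belt (248/336): 34.52 × 0.7381 × 0.92 = 23.441 kgf·cm
After the chain (109/34): 23.441 × 3.2059 × 0.97 = 72.894 kgf·cm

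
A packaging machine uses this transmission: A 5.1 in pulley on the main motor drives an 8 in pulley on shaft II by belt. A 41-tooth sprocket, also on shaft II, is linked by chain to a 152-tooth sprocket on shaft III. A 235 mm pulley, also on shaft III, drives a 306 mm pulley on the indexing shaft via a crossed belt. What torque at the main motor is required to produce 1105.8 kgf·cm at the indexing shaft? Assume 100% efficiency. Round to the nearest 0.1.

146.0 kgf·cm

Overall ratio R = 1.5686 × 3.7073 × 1.3021 = 7.5724.
Input torque = output torque / R = 1105.8 / 7.5724 = 146.03 kgf·cm.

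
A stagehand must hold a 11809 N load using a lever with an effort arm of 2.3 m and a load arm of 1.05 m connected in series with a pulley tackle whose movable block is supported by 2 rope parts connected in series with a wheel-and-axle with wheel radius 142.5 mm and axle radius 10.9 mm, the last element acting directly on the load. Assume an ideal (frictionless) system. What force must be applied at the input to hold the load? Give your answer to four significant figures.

Lever MA = effort arm / load arm = 2.3/1.05 = 2.1905.
Block-and-tackle MA = number of supporting rope parts = 2.
Wheel-and-axle MA = R/r = 142.5/10.9 = 13.073.
Combined ideal MA = 2.1905 × 2 × 13.073 = 57.274.
Effort = load / MA = 11809 / 57.274 = 206.18 N.

206.2 N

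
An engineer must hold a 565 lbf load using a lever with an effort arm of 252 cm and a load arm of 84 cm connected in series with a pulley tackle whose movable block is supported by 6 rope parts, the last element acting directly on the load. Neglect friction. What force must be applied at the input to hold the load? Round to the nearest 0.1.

31.4 lbf

Lever MA = effort arm / load arm = 252/84 = 3.
Block-and-tackle MA = number of supporting rope parts = 6.
Combined ideal MA = 3 × 6 = 18.
Effort = load / MA = 565 / 18 = 31.389 lbf.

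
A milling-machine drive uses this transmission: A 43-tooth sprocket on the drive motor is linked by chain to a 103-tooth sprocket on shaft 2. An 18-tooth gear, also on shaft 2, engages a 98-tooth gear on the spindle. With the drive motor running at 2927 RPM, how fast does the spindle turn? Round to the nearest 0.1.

the drive motor → shaft 2 (chain, 103/43): 2927 ÷ 2.3953 = 1222 RPM
shaft 2 → the spindle (gear mesh, 98/18): 1222 ÷ 5.4444 = 224.44 RPM

224.4 RPM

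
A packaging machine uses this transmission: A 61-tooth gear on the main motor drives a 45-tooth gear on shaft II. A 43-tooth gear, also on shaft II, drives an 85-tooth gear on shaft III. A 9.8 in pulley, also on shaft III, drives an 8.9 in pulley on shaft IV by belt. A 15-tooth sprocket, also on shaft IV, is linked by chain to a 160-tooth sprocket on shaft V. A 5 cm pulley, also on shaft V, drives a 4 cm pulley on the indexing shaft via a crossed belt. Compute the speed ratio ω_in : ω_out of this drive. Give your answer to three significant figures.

Each stage contributes driven/driver: gear mesh 45/61 = 0.7377, gear mesh 85/43 = 1.9767, belt 8.9/9.8 = 0.90816, chain 160/15 = 10.667, belt 4/5 = 0.8.
Overall: 0.7377 × 1.9767 × 0.90816 × 10.667 × 0.8 = 11.301.

11.3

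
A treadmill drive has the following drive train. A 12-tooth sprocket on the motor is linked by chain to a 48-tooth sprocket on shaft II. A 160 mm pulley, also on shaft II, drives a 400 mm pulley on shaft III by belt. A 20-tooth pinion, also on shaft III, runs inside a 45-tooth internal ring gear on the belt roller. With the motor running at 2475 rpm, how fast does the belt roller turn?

110 rpm

Chain: ratio = 48/12 = 4, so shaft II turns at 2475 / 4 = 618.75 rpm.
Belt: ratio = 400/160 = 2.5, so shaft III turns at 618.75 / 2.5 = 247.5 rpm.
Internal gear: ratio = 45/20 = 2.25, so the belt roller turns at 247.5 / 2.25 = 110 rpm.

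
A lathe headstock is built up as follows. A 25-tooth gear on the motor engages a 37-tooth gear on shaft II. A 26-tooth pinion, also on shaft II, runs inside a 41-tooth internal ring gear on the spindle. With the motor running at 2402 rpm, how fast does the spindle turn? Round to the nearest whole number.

Gear mesh: ratio = 37/25 = 1.48, so shaft II turns at 2402 / 1.48 = 1623 rpm.
Internal gear: ratio = 41/26 = 1.5769, so the spindle turns at 1623 / 1.5769 = 1029.2 rpm.

1029 rpm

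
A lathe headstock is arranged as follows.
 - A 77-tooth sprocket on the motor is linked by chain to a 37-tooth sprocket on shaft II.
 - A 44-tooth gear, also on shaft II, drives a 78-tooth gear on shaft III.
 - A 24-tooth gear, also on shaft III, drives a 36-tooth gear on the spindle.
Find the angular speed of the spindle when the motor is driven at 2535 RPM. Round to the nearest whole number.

1984 RPM

chain 37/77 = 0.48052 → 2535/0.48052 = 5275.5 RPM
gear mesh 78/44 = 1.7727 → 5275.5/1.7727 = 2975.9 RPM
gear mesh 36/24 = 1.5 → 2975.9/1.5 = 1984 RPM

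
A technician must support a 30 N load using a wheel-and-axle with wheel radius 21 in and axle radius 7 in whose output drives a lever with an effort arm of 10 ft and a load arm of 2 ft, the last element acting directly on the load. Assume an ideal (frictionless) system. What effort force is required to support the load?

2 N

Wheel-and-axle MA = R/r = 21/7 = 3.
Lever MA = effort arm / load arm = 10/2 = 5.
Combined ideal MA = 3 × 5 = 15.
Effort = load / MA = 30 / 15 = 2 N.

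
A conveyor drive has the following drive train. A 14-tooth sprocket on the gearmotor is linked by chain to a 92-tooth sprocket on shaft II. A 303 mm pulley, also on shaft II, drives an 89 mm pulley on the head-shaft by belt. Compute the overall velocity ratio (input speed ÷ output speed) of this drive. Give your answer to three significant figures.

1.93

Each stage contributes driven/driver: chain 92/14 = 6.5714, belt 89/303 = 0.29373.
Overall: 6.5714 × 0.29373 = 1.9302.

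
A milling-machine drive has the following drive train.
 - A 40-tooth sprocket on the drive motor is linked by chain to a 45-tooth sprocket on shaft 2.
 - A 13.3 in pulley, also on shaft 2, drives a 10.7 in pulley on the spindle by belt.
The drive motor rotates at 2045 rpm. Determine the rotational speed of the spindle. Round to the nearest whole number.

2259 rpm

Chain: ratio = 45/40 = 1.125, so shaft 2 turns at 2045 / 1.125 = 1817.8 rpm.
Belt: ratio = 10.7/13.3 = 0.80451, so the spindle turns at 1817.8 / 0.80451 = 2259.5 rpm.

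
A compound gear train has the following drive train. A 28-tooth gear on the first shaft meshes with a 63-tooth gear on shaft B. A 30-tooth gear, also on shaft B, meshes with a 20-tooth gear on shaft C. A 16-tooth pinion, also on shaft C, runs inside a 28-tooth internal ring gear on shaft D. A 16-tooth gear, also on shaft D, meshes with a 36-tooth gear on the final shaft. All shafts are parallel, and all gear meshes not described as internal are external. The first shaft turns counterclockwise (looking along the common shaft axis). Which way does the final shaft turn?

the first shaft → shaft B: external mesh, 1 reversal → CW.
shaft B → shaft C: external mesh, 1 reversal → CCW.
shaft C → shaft D: internal mesh, same direction → CCW.
shaft D → the final shaft: external mesh, 1 reversal → CW.
3 reversals in total — an odd number — so the final shaft turns opposite to the first shaft.

clockwise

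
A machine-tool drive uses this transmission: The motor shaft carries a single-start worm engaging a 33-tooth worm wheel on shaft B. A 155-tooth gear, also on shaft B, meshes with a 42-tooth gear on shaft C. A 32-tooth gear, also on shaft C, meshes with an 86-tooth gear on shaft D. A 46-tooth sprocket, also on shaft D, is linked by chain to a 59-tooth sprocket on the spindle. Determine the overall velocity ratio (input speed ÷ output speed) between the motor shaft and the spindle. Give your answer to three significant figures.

30.8

Each stage contributes driven/driver: worm 33/1 = 33, gear mesh 42/155 = 0.27097, gear mesh 86/32 = 2.6875, chain 59/46 = 1.2826.
Overall: 33 × 0.27097 × 2.6875 × 1.2826 = 30.823.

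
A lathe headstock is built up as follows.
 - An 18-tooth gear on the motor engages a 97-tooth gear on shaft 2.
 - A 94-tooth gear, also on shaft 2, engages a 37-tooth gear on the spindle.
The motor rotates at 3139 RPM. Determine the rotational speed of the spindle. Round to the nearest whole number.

the motor → shaft 2 (gear mesh, 97/18): 3139 ÷ 5.3889 = 582.49 RPM
shaft 2 → the spindle (gear mesh, 37/94): 582.49 ÷ 0.39362 = 1479.9 RPM

1480 RPM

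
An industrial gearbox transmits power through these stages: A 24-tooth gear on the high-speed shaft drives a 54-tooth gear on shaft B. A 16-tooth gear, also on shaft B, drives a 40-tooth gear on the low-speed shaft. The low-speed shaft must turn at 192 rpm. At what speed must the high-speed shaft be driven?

1080 rpm

Overall ratio R = 2.25 × 2.5 = 5.625.
Required input speed = output speed × R = 192 × 5.625 = 1080 rpm.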